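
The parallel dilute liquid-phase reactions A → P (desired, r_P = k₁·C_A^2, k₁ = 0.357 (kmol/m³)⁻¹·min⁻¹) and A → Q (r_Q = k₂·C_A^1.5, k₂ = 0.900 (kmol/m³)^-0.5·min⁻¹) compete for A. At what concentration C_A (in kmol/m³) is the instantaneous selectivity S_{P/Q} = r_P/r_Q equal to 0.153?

0.149 kmol/m³

S_{P/Q} = (k₁/k₂)·C_A^0.5 ⇒ C_A = (S·k₂/k₁)^(2).
= (0.153×0.900/0.357)^(2) = (0.3857)^(2) = 0.149 kmol/m³.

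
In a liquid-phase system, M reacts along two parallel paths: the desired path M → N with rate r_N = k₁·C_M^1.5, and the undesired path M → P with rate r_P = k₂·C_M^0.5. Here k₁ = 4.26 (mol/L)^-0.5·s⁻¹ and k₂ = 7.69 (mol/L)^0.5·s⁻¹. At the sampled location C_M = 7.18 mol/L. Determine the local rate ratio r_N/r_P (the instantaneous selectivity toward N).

3.98

S_{N/P} = r_N/r_P = (k₁·C_M^1.5)/(k₂·C_M^0.5) = (k₁/k₂)·C_M.
= (4.26×7.180^1.5) / (7.69×7.180^0.5) = 81.96/20.61 = 3.98.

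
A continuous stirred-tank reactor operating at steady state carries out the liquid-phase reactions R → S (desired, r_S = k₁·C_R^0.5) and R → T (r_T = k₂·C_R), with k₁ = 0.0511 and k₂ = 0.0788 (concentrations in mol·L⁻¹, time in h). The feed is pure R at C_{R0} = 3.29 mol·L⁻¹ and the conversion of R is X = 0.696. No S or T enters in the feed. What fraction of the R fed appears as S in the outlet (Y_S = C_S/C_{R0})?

Exit C_R = C_{R0}(1−X) = 3.29×0.304 = 1.000 mol·L⁻¹.
In a CSTR the entire volume is at exit conditions, so r_S = 0.0511×1.000^0.5 = 0.05110 and r_T = 0.0788×1.000 = 0.07881.
Fraction of consumed R going to S: r_S/(r_S+r_T) = 0.3934.
C_S = 0.3934·C_{R0}·X = 0.3934×3.29×0.696 = 0.901 mol·L⁻¹; Y_S = C_S/C_{R0} = 0.274.

0.274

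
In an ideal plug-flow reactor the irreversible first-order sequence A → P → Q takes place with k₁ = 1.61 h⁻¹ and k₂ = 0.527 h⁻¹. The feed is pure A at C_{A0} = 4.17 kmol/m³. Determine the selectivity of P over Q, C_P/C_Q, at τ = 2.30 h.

For first-order series with pure A initially, C_P(τ) = k₁C_{A0}/(k₂−k₁)·(e^(−k₁τ) − e^(−k₂τ)).
e^(−k₁τ) = e^(−1.61×2.30) = e^(−3.703) = 0.02465; e^(−k₂τ) = e^(−1.212) = 0.2976.
C_P = 1.61×4.17/(0.527−1.61) × (0.02465−0.2976) = (-6.199)×(-0.2729) = 1.692 kmol/m³.
C_A = C_{A0}e^(−k₁τ) = 0.1028 kmol/m³, so C_Q = C_{A0}−C_A−C_P = 2.375 kmol/m³; C_P/C_Q = 0.712.

0.712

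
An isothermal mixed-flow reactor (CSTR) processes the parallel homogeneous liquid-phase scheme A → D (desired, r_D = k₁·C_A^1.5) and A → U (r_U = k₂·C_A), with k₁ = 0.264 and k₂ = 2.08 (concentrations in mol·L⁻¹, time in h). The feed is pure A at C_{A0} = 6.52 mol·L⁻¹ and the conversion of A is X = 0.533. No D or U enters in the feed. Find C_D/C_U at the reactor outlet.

0.221

Exit C_A = C_{A0}(1−X) = 6.52×0.467 = 3.045 mol·L⁻¹.
In a CSTR the entire volume is at exit conditions, so r_D = 0.264×3.045^1.5 = 1.403 and r_U = 2.08×3.045 = 6.333.
Overall selectivity = C_D/C_U = r_Dτ/(r_Uτ) = r_D/r_U = 0.221.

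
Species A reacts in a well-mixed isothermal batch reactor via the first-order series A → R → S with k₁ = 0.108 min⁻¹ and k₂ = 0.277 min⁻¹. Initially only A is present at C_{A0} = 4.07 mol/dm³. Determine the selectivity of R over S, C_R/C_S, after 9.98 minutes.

0.367

For first-order series with pure A initially, C_R(t) = k₁C_{A0}/(k₂−k₁)·(e^(−k₁t) − e^(−k₂t)).
e^(−k₁t) = e^(−0.108×9.98) = e^(−1.078) = 0.3403; e^(−k₂t) = e^(−2.764) = 0.06301.
C_R = 0.108×4.07/(0.277−0.108) × (0.3403−0.06301) = 2.601×0.2773 = 0.7213 mol/dm³.
C_A = C_{A0}e^(−k₁t) = 1.385 mol/dm³, so C_S = C_{A0}−C_A−C_R = 1.964 mol/dm³; C_R/C_S = 0.367.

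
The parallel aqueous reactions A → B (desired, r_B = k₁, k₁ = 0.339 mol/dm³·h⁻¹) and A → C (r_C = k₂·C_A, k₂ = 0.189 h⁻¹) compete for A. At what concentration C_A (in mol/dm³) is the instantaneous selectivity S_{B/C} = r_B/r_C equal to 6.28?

0.286 mol/dm³

S_{B/C} = (k₁/k₂)·C_A⁻¹ ⇒ C_A = (S·k₂/k₁)^(-1).
= (6.28×0.189/0.339)^(-1) = (3.501)^(-1) = 0.286 mol/dm³.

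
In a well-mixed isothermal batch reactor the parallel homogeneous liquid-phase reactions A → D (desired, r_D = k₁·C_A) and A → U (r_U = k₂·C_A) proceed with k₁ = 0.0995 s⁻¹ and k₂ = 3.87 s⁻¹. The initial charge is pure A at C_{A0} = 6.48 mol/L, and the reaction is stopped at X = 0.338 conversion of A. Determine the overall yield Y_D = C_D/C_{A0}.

0.00847

C_A = C_{A0}(1−X) = 4.290 mol/L.
Both paths are first order in A, so the instantaneous fraction to D is constant: dC_D/d(−C_A) = k₁/(k₁+k₂) = 0.02507.
C_D = 0.02507·(C_{A0}−C_A) = 0.02507×2.190 = 0.0549 mol/L.
Y_D = C_D/C_{A0} = 0.05490/6.48 = 0.00847.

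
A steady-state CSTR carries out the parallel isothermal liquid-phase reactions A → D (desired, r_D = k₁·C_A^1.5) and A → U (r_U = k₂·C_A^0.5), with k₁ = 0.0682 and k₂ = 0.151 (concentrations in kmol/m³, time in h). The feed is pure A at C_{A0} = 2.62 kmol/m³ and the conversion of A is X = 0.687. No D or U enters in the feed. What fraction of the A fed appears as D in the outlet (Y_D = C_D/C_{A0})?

Exit C_A = C_{A0}(1−X) = 2.62×0.313 = 0.8201 kmol/m³.
In a CSTR the entire volume is at exit conditions, so r_D = 0.0682×0.8201^1.5 = 0.05065 and r_U = 0.151×0.8201^0.5 = 0.1367.
Fraction of consumed A going to D: r_D/(r_D+r_U) = 0.2703.
C_D = 0.2703·C_{A0}·X = 0.2703×2.62×0.687 = 0.486 kmol/m³; Y_D = C_D/C_{A0} = 0.186.

0.186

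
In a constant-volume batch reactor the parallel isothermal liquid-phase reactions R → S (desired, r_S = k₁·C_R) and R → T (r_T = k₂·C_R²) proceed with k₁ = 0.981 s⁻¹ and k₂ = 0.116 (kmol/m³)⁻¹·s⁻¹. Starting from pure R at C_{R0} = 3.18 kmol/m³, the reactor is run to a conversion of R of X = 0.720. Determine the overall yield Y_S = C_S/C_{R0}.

C_R = C_{R0}(1−X) = 0.8904 kmol/m³.
Along a PFR/batch, dC_S/dC_R = −r_S/(r_S+r_T) = −k₁/(k₁+k₂·C_R).
Integrating from C_{R0} to C_R: C_S = (0.981/0.116)·ln[(0.981+0.116·3.18)/(0.981+0.116·0.890)] = 8.457·ln(1.350/1.084) = 1.853 kmol/m³.
Y_S = C_S/C_{R0} = 1.853/3.18 = 0.583.

0.583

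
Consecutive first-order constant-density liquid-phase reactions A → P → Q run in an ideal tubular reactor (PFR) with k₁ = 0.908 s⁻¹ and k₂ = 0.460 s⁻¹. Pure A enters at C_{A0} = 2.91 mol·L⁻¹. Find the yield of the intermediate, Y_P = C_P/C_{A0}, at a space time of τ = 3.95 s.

Solving the coupled first-order balances gives C_P(τ) = [k₁/(k₂−k₁)]·C_{A0}·(e^(−k₁τ) − e^(−k₂τ)).
e^(−k₁τ) = e^(−0.908×3.95) = e^(−3.587) = 0.02769; e^(−k₂τ) = e^(−1.817) = 0.1625.
C_P = 0.908×2.91/(0.460−0.908) × (0.02769−0.1625) = (-5.898)×(-0.1348) = 0.7952 mol·L⁻¹.
Y_P = C_P/C_{A0} = 0.7952/2.91 = 0.273.

0.273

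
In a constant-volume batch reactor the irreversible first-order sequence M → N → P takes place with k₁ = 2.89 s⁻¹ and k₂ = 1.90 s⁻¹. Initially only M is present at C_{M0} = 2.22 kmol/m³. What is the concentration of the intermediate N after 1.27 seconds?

0.415 kmol/m³

The intermediate concentration in a first-order A→B→C sequence is C_N = k₁C_{M0}(e^(−k₁t) − e^(−k₂t))/(k₂−k₁).
e^(−k₁t) = e^(−2.89×1.27) = e^(−3.670) = 0.02547; e^(−k₂t) = e^(−2.413) = 0.08955.
C_N = 2.89×2.22/(1.90−2.89) × (0.02547−0.08955) = (-6.481)×(-0.06408) = 0.4153 kmol/m³.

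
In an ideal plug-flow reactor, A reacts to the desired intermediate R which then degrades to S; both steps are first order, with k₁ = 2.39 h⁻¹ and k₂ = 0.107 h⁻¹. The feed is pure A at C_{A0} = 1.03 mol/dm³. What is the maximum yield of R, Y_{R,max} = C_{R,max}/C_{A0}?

0.865

For a first-order series the maximum intermediate yield is C_{R,max}/C_{A0} = (k₁/k₂)^[k₂/(k₂−k₁)].
= (2.39/0.107)^(0.107/(0.107−2.39)) = (22.34)^(-0.04687) = 0.8645.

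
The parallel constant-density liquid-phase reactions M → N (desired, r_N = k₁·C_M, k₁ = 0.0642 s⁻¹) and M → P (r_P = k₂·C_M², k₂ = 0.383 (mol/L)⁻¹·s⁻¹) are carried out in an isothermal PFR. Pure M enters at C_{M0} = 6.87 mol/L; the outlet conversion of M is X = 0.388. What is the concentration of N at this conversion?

C_M = C_{M0}(1−X) = 4.204 mol/L.
Along a PFR/batch, dC_N/dC_M = −r_N/(r_N+r_P) = −k₁/(k₁+k₂·C_M).
Integrating from C_{M0} to C_M: C_N = (0.0642/0.383)·ln[(0.0642+0.383·6.87)/(0.0642+0.383·4.20)] = 0.1676·ln(2.695/1.675) = 0.07979 mol/L.

0.0798 mol/L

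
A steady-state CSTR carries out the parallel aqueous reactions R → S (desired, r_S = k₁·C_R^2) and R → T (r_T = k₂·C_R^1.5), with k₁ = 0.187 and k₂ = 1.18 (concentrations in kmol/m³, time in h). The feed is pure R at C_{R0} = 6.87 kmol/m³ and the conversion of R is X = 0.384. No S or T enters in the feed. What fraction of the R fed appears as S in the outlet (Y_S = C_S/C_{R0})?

Exit C_R = C_{R0}(1−X) = 6.87×0.616 = 4.232 kmol/m³.
A CSTR operates uniformly at the exit composition, giving r_S = 3.349 and r_T = 10.27 (each k·C_R^n at C_R = 4.232).
Fraction of consumed R going to S: r_S/(r_S+r_T) = 0.2459.
C_S = 0.2459·C_{R0}·X = 0.2459×6.87×0.384 = 0.649 kmol/m³; Y_S = C_S/C_{R0} = 0.0944.

0.0944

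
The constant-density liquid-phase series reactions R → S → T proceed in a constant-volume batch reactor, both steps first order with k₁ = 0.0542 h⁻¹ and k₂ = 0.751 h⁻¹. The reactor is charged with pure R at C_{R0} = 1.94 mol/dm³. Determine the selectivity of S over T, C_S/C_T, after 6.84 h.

For first-order series with pure R initially, C_S(t) = k₁C_{R0}/(k₂−k₁)·(e^(−k₁t) − e^(−k₂t)).
e^(−k₁t) = e^(−0.0542×6.84) = e^(−0.3707) = 0.6902; e^(−k₂t) = e^(−5.137) = 0.005876.
C_S = 0.0542×1.94/(0.751−0.0542) × (0.6902−0.005876) = 0.1509×0.6844 = 0.1033 mol/dm³.
C_R = C_{R0}e^(−k₁t) = 1.339 mol/dm³, so C_T = C_{R0}−C_R−C_S = 0.4977 mol/dm³; C_S/C_T = 0.208.

0.208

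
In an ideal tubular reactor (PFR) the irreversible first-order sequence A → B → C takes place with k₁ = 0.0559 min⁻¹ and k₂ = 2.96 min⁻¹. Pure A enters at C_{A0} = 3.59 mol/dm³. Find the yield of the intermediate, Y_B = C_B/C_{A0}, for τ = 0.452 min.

0.0137

The intermediate concentration in a first-order A→B→C sequence is C_B = k₁C_{A0}(e^(−k₁τ) − e^(−k₂τ))/(k₂−k₁).
e^(−k₁τ) = e^(−0.0559×0.452) = e^(−0.02527) = 0.9750; e^(−k₂τ) = e^(−1.338) = 0.2624.
C_B = 0.0559×3.59/(2.96−0.0559) × (0.9750−0.2624) = 0.06910×0.7127 = 0.04925 mol/dm³.
Y_B = C_B/C_{A0} = 0.04925/3.59 = 0.0137.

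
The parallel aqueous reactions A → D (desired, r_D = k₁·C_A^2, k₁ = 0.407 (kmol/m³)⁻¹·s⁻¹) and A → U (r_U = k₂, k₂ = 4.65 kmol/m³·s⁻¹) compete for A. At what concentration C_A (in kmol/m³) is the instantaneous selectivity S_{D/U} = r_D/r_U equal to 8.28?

S_{D/U} = (k₁/k₂)·C_A^2 ⇒ C_A = (S·k₂/k₁)^(0.5).
= (8.28×4.65/0.407)^(0.5) = (94.60)^(0.5) = 9.73 kmol/m³.

9.73 kmol/m³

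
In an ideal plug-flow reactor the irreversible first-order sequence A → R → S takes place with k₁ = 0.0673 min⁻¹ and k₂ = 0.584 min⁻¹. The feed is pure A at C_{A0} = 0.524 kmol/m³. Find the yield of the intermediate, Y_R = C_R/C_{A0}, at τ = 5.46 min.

The intermediate concentration in a first-order A→B→C sequence is C_R = k₁C_{A0}(e^(−k₁τ) − e^(−k₂τ))/(k₂−k₁).
e^(−k₁τ) = e^(−0.0673×5.46) = e^(−0.3675) = 0.6925; e^(−k₂τ) = e^(−3.189) = 0.04123.
C_R = 0.0673×0.524/(0.584−0.0673) × (0.6925−0.04123) = 0.06825×0.6513 = 0.04445 kmol/m³.
Y_R = C_R/C_{A0} = 0.04445/0.524 = 0.0848.

0.0848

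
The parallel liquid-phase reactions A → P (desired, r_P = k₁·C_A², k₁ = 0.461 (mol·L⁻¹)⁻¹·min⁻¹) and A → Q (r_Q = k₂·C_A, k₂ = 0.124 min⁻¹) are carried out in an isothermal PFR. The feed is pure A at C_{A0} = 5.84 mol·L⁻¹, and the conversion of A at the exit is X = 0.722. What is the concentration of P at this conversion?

C_A = C_{A0}(1−X) = 1.624 mol·L⁻¹.
Along a PFR/batch, dC_Q/dC_A = −r_Q/(r_P+r_Q) = −k₂/(k₂+k₁·C_A).
Integrating from C_{A0} to C_A: C_Q = (0.124/0.461)·ln[(0.124+0.461·5.84)/(0.124+0.461·1.62)] = 0.2690·ln(2.816/0.8724) = 0.3152 mol·L⁻¹.
Then C_P = (C_{A0}−C_A) − C_Q = 4.216 − 0.3152 = 3.901 mol·L⁻¹.

3.90 mol·L⁻¹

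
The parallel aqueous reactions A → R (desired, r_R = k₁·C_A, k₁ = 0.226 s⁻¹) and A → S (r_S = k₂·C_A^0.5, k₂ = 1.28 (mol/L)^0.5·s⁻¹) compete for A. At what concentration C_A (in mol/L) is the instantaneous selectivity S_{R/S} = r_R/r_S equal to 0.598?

11.5 mol/L

S_{R/S} = (k₁/k₂)·C_A^0.5 ⇒ C_A = (S·k₂/k₁)^(2).
= (0.598×1.28/0.226)^(2) = (3.387)^(2) = 11.5 mol/L.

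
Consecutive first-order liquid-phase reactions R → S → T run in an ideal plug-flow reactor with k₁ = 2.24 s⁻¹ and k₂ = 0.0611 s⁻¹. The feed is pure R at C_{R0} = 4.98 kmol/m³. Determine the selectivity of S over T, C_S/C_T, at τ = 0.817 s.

30.7

Solving the coupled first-order balances gives C_S(τ) = [k₁/(k₂−k₁)]·C_{R0}·(e^(−k₁τ) − e^(−k₂τ)).
e^(−k₁τ) = e^(−2.24×0.817) = e^(−1.830) = 0.1604; e^(−k₂τ) = e^(−0.04992) = 0.9513.
C_S = 2.24×4.98/(0.0611−2.24) × (0.1604−0.9513) = (-5.120)×(-0.7909) = 4.049 kmol/m³.
C_R = C_{R0}e^(−k₁τ) = 0.7988 kmol/m³, so C_T = C_{R0}−C_R−C_S = 0.1320 kmol/m³; C_S/C_T = 30.7.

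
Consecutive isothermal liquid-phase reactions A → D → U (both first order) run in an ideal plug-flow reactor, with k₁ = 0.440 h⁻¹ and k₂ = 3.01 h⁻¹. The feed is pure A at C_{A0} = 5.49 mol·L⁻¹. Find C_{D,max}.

For a first-order series the maximum intermediate yield is C_{D,max}/C_{A0} = (k₁/k₂)^[k₂/(k₂−k₁)].
= (0.440/3.01)^(3.01/(3.01−0.440)) = (0.1462)^(1.171) = 0.1052.
C_{D,max} = 0.1052×5.49 = 0.577 mol·L⁻¹.

0.577 mol·L⁻¹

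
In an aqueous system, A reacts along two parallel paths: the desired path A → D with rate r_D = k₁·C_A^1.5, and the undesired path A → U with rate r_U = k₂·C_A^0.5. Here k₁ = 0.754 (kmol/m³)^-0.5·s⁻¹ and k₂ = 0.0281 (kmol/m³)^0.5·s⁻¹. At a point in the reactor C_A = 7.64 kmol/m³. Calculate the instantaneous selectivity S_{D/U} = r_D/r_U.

205

S_{D/U} = r_D/r_U = (k₁·C_A^1.5)/(k₂·C_A^0.5) = (k₁/k₂)·C_A.
= (0.754×7.640^1.5) / (0.0281×7.640^0.5) = 15.92/0.07767 = 205.
Since the desired path is higher order in A, keeping C_A high (PFR or concentrated feed) favours D.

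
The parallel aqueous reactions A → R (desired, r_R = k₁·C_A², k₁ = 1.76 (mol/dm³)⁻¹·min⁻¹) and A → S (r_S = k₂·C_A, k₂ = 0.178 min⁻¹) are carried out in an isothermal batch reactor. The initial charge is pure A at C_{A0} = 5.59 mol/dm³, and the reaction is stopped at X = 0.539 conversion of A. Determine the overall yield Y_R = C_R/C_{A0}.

C_A = C_{A0}(1−X) = 2.577 mol/dm³.
Along a PFR/batch, dC_S/dC_A = −r_S/(r_R+r_S) = −k₂/(k₂+k₁·C_A).
Integrating from C_{A0} to C_A: C_S = (0.178/1.76)·ln[(0.178+1.76·5.59)/(0.178+1.76·2.58)] = 0.1011·ln(10.02/4.714) = 0.07624 mol/dm³.
Then C_R = (C_{A0}−C_A) − C_S = 3.013 − 0.07624 = 2.937 mol/dm³.
Y_R = C_R/C_{A0} = 2.937/5.59 = 0.525.

0.525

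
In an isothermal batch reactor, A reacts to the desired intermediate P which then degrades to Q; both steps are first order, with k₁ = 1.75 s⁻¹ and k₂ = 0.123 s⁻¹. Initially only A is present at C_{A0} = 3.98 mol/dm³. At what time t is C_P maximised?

Setting dC_P/dt = 0 gives t_opt = ln(k₂/k₁)/(k₂−k₁).
= ln(0.123/1.75)/(0.123−1.75) = ln(0.07029)/-1.627 = -2.655/-1.627 = 1.63 s.

1.63 s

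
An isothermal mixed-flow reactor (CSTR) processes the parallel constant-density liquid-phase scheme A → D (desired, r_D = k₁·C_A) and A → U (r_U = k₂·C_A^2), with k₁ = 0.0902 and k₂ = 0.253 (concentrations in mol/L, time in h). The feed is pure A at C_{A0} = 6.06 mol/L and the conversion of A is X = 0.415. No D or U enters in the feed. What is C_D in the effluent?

Exit C_A = C_{A0}(1−X) = 6.06×0.585 = 3.545 mol/L.
In a CSTR the entire volume is at exit conditions, so r_D = 0.0902×3.545 = 0.3198 and r_U = 0.253×3.545^2 = 3.180.
Fraction of consumed A going to D: r_D/(r_D+r_U) = 0.09138.
C_D = 0.09138·C_{A0}·X = 0.09138×6.06×0.415 = 0.230 mol/L.

0.230 mol/L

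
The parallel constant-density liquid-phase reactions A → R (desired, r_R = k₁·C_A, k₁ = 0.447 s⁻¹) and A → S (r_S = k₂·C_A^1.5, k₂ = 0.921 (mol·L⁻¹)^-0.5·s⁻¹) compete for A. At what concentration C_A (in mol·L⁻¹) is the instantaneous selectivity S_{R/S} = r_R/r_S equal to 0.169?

8.25 mol·L⁻¹

S_{R/S} = (k₁/k₂)·C_A^-0.5 ⇒ C_A = (S·k₂/k₁)^(-2).
= (0.169×0.921/0.447)^(-2) = (0.3482)^(-2) = 8.25 mol·L⁻¹.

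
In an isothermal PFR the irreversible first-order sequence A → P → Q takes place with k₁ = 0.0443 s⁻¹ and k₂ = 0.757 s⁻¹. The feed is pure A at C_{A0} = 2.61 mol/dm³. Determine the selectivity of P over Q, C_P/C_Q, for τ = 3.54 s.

The intermediate concentration in a first-order A→B→C sequence is C_P = k₁C_{A0}(e^(−k₁τ) − e^(−k₂τ))/(k₂−k₁).
e^(−k₁τ) = e^(−0.0443×3.54) = e^(−0.1568) = 0.8549; e^(−k₂τ) = e^(−2.680) = 0.06858.
C_P = 0.0443×2.61/(0.757−0.0443) × (0.8549−0.06858) = 0.1622×0.7863 = 0.1276 mol/dm³.
C_A = C_{A0}e^(−k₁τ) = 2.231 mol/dm³, so C_Q = C_{A0}−C_A−C_P = 0.2513 mol/dm³; C_P/C_Q = 0.508.

0.508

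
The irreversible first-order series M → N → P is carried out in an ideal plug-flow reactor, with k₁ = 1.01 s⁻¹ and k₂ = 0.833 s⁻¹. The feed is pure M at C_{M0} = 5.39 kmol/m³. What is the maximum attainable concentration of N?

At the optimum, C_{N,max}/C_{M0} = (k₁/k₂)^[k₂/(k₂−k₁)].
= (1.01/0.833)^(0.833/(0.833−1.01)) = (1.212)^(-4.706) = 0.4038.
C_{N,max} = 0.4038×5.39 = 2.18 kmol/m³.

2.18 kmol/m³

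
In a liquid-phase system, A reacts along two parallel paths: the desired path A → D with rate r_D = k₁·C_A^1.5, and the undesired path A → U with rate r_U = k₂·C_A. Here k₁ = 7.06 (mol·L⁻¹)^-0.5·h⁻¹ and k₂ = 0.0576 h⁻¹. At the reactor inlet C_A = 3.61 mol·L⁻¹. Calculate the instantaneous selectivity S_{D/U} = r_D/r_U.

S_{D/U} = r_D/r_U = (k₁·C_A^1.5)/(k₂·C_A) = (k₁/k₂)·C_A^0.5.
= (7.06×3.610^1.5) / (0.0576×3.610) = 48.42/0.2079 = 233.

233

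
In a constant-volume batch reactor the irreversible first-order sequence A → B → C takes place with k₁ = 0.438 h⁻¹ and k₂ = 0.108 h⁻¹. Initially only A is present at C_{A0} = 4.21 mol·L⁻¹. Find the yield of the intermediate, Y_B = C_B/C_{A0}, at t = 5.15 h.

0.622

The intermediate concentration in a first-order A→B→C sequence is C_B = k₁C_{A0}(e^(−k₁t) − e^(−k₂t))/(k₂−k₁).
e^(−k₁t) = e^(−0.438×5.15) = e^(−2.256) = 0.1048; e^(−k₂t) = e^(−0.5562) = 0.5734.
C_B = 0.438×4.21/(0.108−0.438) × (0.1048−0.5734) = (-5.588)×(-0.4686) = 2.618 mol·L⁻¹.
Y_B = C_B/C_{A0} = 2.618/4.21 = 0.622.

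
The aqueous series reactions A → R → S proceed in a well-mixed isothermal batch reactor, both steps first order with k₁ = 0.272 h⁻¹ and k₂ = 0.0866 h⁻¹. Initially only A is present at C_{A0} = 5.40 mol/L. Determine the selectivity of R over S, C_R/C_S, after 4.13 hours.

Solving the coupled first-order balances gives C_R(t) = [k₁/(k₂−k₁)]·C_{A0}·(e^(−k₁t) − e^(−k₂t)).
e^(−k₁t) = e^(−0.272×4.13) = e^(−1.123) = 0.3252; e^(−k₂t) = e^(−0.3577) = 0.6993.
C_R = 0.272×5.40/(0.0866−0.272) × (0.3252−0.6993) = (-7.922)×(-0.3741) = 2.964 mol/L.
C_A = C_{A0}e^(−k₁t) = 1.756 mol/L, so C_S = C_{A0}−C_A−C_R = 0.6800 mol/L; C_R/C_S = 4.36.

4.36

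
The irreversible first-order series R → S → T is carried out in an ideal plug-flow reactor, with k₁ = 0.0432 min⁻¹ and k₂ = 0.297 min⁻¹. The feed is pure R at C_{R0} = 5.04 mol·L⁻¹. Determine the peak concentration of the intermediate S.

Evaluating C_S at τ_opt = ln(k₂/k₁)/(k₂−k₁) gives C_{S,max}/C_{R0} = (k₁/k₂)^[k₂/(k₂−k₁)].
= (0.0432/0.297)^(0.297/(0.297−0.0432)) = (0.1455)^(1.170) = 0.1048.
C_{S,max} = 0.1048×5.04 = 0.528 mol·L⁻¹.

0.528 mol·L⁻¹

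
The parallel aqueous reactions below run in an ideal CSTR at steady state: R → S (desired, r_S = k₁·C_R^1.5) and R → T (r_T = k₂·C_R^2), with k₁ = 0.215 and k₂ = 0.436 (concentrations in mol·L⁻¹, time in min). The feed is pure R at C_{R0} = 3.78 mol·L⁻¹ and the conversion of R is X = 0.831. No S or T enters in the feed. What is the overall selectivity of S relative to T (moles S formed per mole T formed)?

0.617

Exit C_R = C_{R0}(1−X) = 3.78×0.169 = 0.6388 mol·L⁻¹.
In a CSTR the entire volume is at exit conditions, so r_S = 0.215×0.6388^1.5 = 0.1098 and r_T = 0.436×0.6388^2 = 0.1779.
Overall selectivity = C_S/C_T = r_Sτ/(r_Tτ) = r_S/r_T = 0.617.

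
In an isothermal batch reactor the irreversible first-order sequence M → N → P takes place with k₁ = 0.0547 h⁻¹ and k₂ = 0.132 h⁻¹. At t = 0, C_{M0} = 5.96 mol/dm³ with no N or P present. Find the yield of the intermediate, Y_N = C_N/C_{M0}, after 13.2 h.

Solving the coupled first-order balances gives C_N(t) = [k₁/(k₂−k₁)]·C_{M0}·(e^(−k₁t) − e^(−k₂t)).
e^(−k₁t) = e^(−0.0547×13.2) = e^(−0.7220) = 0.4858; e^(−k₂t) = e^(−1.742) = 0.1751.
C_N = 0.0547×5.96/(0.132−0.0547) × (0.4858−0.1751) = 4.217×0.3107 = 1.310 mol/dm³.
Y_N = C_N/C_{M0} = 1.310/5.96 = 0.220.

0.220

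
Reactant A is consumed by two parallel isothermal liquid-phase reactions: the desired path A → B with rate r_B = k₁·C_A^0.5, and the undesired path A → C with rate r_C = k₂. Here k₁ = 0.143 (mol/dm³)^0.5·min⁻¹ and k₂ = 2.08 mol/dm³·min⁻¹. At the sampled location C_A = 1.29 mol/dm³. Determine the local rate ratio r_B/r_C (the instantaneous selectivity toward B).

S_{B/C} = r_B/r_C = (k₁·C_A^0.5)/(k₂) = (k₁/k₂)·C_A^0.5.
= (0.143×1.290^0.5) / (2.08) = 0.1624/2.080 = 0.0781.

0.0781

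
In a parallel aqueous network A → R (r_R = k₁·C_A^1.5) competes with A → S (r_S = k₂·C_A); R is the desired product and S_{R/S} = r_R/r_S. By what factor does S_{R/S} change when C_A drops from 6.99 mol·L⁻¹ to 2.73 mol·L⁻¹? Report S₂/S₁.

0.625

S_{R/S} = (k₁/k₂)·C_A^0.5, so S₂/S₁ = (C_{A,2}/C_{A,1})^0.5.
= (2.73/6.99)^0.5 = (0.3906)^0.5 = 0.625.
Selectivity toward R falls as C_A falls — high-concentration operation is favoured.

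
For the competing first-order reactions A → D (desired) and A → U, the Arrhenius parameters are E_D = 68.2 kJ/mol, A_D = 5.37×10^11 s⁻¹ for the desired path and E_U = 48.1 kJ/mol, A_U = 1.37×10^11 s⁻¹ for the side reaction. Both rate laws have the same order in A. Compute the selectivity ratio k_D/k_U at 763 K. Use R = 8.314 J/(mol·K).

0.165

With equal orders, S_{D/U} = k_D/k_U = (A_D/A_U)·exp[(E_U−E_D)/(RT)].
(E_U−E_D)/(RT) = (48.1−68.2)×10³/(8.314×763) = -20100/6344 = -3.169.
k_D/k_U = (5.37×10^11/1.37×10^11)·exp(-3.169) = 3.920 × 0.04206 = 0.165.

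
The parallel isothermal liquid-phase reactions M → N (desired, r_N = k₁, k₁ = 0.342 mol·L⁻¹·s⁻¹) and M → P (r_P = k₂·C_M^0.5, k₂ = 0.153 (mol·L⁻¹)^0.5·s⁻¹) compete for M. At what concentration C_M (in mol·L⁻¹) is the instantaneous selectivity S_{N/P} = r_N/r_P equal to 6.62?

0.114 mol·L⁻¹

S_{N/P} = (k₁/k₂)·C_M^-0.5 ⇒ C_M = (S·k₂/k₁)^(-2).
= (6.62×0.153/0.342)^(-2) = (2.962)^(-2) = 0.114 mol·L⁻¹.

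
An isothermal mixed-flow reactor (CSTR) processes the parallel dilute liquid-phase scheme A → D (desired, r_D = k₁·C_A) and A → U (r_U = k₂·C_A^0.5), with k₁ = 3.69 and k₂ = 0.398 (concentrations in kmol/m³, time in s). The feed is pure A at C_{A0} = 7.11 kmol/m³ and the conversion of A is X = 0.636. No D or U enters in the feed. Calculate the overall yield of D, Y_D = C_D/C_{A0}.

0.596

Exit C_A = C_{A0}(1−X) = 7.11×0.364 = 2.588 kmol/m³.
A CSTR operates uniformly at the exit composition, giving r_D = 9.550 and r_U = 0.6403 (each k·C_A^n at C_A = 2.588).
Fraction of consumed A going to D: r_D/(r_D+r_U) = 0.9372.
C_D = 0.9372·C_{A0}·X = 0.9372×7.11×0.636 = 4.24 kmol/m³; Y_D = C_D/C_{A0} = 0.596.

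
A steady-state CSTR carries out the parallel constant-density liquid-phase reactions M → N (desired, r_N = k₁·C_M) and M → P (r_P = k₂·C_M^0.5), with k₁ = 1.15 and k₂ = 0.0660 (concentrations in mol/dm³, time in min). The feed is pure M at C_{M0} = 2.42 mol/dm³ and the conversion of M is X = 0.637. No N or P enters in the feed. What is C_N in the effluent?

Exit C_M = C_{M0}(1−X) = 2.42×0.363 = 0.8785 mol/dm³.
Rates in a CSTR are evaluated at the outlet concentration: r_N = 1.15×0.8785 = 1.010, r_P = 0.0660×0.8785^0.5 = 0.06186.
Fraction of consumed M going to N: r_N/(r_N+r_P) = 0.9423.
C_N = 0.9423·C_{M0}·X = 0.9423×2.42×0.637 = 1.45 mol/dm³.

1.45 mol/dm³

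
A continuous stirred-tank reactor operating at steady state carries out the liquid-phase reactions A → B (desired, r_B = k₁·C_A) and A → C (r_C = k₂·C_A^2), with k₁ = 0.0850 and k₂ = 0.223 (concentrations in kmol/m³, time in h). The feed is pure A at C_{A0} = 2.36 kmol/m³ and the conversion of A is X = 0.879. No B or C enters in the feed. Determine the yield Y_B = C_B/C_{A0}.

0.503

Exit C_A = C_{A0}(1−X) = 2.36×0.121 = 0.2856 kmol/m³.
In a CSTR the entire volume is at exit conditions, so r_B = 0.0850×0.2856 = 0.02427 and r_C = 0.223×0.2856^2 = 0.01818.
Fraction of consumed A going to B: r_B/(r_B+r_C) = 0.5717.
C_B = 0.5717·C_{A0}·X = 0.5717×2.36×0.879 = 1.19 kmol/m³; Y_B = C_B/C_{A0} = 0.503.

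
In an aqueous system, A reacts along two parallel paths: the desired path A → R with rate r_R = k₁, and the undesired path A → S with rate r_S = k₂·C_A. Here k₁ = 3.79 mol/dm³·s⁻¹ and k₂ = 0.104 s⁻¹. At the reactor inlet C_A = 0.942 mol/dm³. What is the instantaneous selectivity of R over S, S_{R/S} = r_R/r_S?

38.7

S_{R/S} = r_R/r_S = (k₁)/(k₂·C_A) = (k₁/k₂)·C_A⁻¹.
= (3.79) / (0.104×0.9420) = 3.790/0.09797 = 38.7.
The undesired path is higher order in A, so low C_A (CSTR or dilute feed) favours R.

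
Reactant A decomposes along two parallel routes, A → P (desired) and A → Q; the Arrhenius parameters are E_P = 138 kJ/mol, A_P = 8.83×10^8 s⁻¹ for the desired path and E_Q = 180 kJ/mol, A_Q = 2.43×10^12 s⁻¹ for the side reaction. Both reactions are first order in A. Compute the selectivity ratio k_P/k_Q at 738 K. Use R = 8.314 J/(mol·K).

k_P/k_Q = (A_P/A_Q)·exp[−(E_P−E_Q)/(RT)] = (A_P/A_Q)·exp[(E_Q−E_P)/(RT)].
(E_Q−E_P)/(RT) = (180−138)×10³/(8.314×738) = 42000/6136 = 6.845.
k_P/k_Q = (8.83×10^8/2.43×10^12)·exp(6.845) = 3.634×10^-4 × 939.3 = 0.341.
Since E_P < E_Q, lowering the temperature improves selectivity toward P.

0.341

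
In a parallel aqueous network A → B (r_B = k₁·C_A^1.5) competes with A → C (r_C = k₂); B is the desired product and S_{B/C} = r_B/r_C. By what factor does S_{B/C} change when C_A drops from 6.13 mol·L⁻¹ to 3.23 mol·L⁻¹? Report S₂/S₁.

0.382

S_{B/C} = (k₁/k₂)·C_A^1.5, so S₂/S₁ = (C_{A,2}/C_{A,1})^1.5.
= (3.23/6.13)^1.5 = (0.5269)^1.5 = 0.382.
Selectivity toward B falls as C_A falls — high-concentration operation is favoured.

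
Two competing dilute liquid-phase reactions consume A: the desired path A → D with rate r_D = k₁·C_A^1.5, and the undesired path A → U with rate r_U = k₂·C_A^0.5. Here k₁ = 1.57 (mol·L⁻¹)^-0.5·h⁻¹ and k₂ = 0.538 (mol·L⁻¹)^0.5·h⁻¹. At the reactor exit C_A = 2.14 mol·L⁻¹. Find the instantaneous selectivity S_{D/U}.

S_{D/U} = r_D/r_U = (k₁·C_A^1.5)/(k₂·C_A^0.5) = (k₁/k₂)·C_A.
= (1.57×2.140^1.5) / (0.538×2.140^0.5) = 4.915/0.7870 = 6.24.
Since the desired path is higher order in A, keeping C_A high (PFR or concentrated feed) favours D.

6.24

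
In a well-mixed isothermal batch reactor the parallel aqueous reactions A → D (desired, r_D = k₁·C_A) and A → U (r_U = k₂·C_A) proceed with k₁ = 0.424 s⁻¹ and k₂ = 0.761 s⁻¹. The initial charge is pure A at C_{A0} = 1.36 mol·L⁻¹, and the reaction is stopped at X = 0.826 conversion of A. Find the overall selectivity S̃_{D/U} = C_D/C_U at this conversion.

C_A = C_{A0}(1−X) = 0.2366 mol·L⁻¹.
Both paths are first order in A, so the instantaneous fraction to D is constant: dC_D/d(−C_A) = k₁/(k₁+k₂) = 0.3578.
C_D = 0.3578·(C_{A0}−C_A) = 0.3578×1.123 = 0.402 mol·L⁻¹.
C_U = (C_{A0}−C_A)−C_D = 0.7214 mol·L⁻¹; S̃_{D/U} = 0.4019/0.7214 = 0.557.

0.557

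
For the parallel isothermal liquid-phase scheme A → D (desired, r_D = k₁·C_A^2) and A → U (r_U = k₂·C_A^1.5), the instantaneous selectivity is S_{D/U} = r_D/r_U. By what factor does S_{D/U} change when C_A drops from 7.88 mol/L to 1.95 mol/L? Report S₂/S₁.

S_{D/U} = (k₁/k₂)·C_A^0.5, so S₂/S₁ = (C_{A,2}/C_{A,1})^0.5.
= (1.95/7.88)^0.5 = (0.2475)^0.5 = 0.497.

0.497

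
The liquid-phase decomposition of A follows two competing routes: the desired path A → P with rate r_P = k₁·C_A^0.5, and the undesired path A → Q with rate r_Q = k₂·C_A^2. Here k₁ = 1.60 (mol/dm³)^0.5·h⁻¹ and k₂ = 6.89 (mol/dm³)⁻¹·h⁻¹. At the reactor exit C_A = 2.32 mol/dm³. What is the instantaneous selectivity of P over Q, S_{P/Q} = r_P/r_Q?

0.0657

S_{P/Q} = r_P/r_Q = (k₁·C_A^0.5)/(k₂·C_A^2) = (k₁/k₂)·C_A^-1.5.
= (1.60×2.320^0.5) / (6.89×2.320^2) = 2.437/37.08 = 0.0657.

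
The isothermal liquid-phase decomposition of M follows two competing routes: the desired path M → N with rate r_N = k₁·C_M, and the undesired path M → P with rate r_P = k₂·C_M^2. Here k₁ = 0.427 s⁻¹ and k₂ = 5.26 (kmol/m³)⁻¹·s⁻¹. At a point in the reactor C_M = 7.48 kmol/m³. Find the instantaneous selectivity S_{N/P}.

S_{N/P} = r_N/r_P = (k₁·C_M)/(k₂·C_M^2) = (k₁/k₂)·C_M⁻¹.
= (0.427×7.480) / (5.26×7.480^2) = 3.194/294.3 = 0.0109.
The undesired path is higher order in M, so low C_M (CSTR or dilute feed) favours N.

0.0109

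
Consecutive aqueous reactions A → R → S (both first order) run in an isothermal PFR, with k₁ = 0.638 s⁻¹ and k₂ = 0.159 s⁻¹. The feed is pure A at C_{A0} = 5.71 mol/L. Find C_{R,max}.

Evaluating C_R at τ_opt = ln(k₂/k₁)/(k₂−k₁) gives C_{R,max}/C_{A0} = (k₁/k₂)^[k₂/(k₂−k₁)].
= (0.638/0.159)^(0.159/(0.159−0.638)) = (4.013)^(-0.3319) = 0.6305.
C_{R,max} = 0.6305×5.71 = 3.60 mol/L.

3.60 mol/L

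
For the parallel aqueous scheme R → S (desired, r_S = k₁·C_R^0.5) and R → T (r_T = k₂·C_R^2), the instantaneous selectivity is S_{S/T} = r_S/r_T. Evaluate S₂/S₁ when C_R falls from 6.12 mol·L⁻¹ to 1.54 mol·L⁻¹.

S_{S/T} = (k₁/k₂)·C_R^-1.5, so S₂/S₁ = (C_{R,2}/C_{R,1})^-1.5.
= (1.54/6.12)^(-1.5) = (0.2516)^(-1.5) = 7.92.
Selectivity toward S rises as C_R falls — low-concentration operation is favoured.

7.92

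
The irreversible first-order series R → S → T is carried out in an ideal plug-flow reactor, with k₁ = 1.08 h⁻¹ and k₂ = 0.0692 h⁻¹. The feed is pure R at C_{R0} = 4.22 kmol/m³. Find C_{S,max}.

3.50 kmol/m³

For a first-order series the maximum intermediate yield is C_{S,max}/C_{R0} = (k₁/k₂)^[k₂/(k₂−k₁)].
= (1.08/0.0692)^(0.0692/(0.0692−1.08)) = (15.61)^(-0.06846) = 0.8285.
C_{S,max} = 0.8285×4.22 = 3.50 kmol/m³.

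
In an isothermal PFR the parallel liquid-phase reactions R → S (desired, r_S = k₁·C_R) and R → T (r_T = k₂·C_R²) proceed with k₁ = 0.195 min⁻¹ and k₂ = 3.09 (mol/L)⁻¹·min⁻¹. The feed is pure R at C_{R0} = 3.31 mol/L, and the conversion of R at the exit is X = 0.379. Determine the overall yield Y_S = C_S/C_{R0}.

0.00887

C_R = C_{R0}(1−X) = 2.056 mol/L.
Along a PFR/batch, dC_S/dC_R = −r_S/(r_S+r_T) = −k₁/(k₁+k₂·C_R).
Integrating from C_{R0} to C_R: C_S = (0.195/3.09)·ln[(0.195+3.09·3.31)/(0.195+3.09·2.06)] = 0.06311·ln(10.42/6.547) = 0.02935 mol/L.
Y_S = C_S/C_{R0} = 0.02935/3.31 = 0.00887.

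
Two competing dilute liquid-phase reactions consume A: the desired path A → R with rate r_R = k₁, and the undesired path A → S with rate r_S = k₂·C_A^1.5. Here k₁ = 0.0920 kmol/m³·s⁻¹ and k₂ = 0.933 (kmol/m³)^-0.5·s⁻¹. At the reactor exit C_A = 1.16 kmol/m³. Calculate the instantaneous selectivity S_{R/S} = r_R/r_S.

0.0789

S_{R/S} = r_R/r_S = (k₁)/(k₂·C_A^1.5) = (k₁/k₂)·C_A^-1.5.
= (0.0920) / (0.933×1.160^1.5) = 0.09200/1.166 = 0.0789.
The undesired path is higher order in A, so low C_A (CSTR or dilute feed) favours R.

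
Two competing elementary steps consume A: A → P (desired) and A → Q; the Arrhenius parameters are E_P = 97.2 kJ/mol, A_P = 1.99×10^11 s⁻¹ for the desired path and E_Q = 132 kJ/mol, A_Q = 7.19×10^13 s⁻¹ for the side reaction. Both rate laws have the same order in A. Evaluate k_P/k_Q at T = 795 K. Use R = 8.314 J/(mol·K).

0.535

k_P/k_Q = (A_P/A_Q)·exp[−(E_P−E_Q)/(RT)] = (A_P/A_Q)·exp[(E_Q−E_P)/(RT)].
(E_Q−E_P)/(RT) = (132−97.2)×10³/(8.314×795) = 34800/6610 = 5.265.
k_P/k_Q = (1.99×10^11/7.19×10^13)·exp(5.265) = 0.002768 × 193.5 = 0.535.
Since E_P < E_Q, lowering the temperature improves selectivity toward P.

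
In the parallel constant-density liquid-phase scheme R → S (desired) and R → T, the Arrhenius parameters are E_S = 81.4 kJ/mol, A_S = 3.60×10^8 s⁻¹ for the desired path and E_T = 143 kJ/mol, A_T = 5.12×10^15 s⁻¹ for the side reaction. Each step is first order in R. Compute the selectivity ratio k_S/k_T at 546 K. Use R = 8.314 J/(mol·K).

Since both paths have the same order in R, the concentration cancels and S_{S/T} = k_S/k_T = (A_S/A_T)·exp[(E_T−E_S)/(RT)].
(E_T−E_S)/(RT) = (143−81.4)×10³/(8.314×546) = 61600/4539 = 13.57.
k_S/k_T = (3.60×10^8/5.12×10^15)·exp(13.57) = 7.031×10^-8 × 7.823×10^5 = 0.0550.

0.0550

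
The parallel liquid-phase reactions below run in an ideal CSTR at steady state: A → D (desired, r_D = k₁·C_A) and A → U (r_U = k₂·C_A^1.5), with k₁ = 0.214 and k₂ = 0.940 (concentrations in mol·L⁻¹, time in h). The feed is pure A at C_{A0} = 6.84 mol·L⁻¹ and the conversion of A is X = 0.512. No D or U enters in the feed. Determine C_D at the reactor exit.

Exit C_A = C_{A0}(1−X) = 6.84×0.488 = 3.338 mol·L⁻¹.
A CSTR operates uniformly at the exit composition, giving r_D = 0.7143 and r_U = 5.732 (each k·C_A^n at C_A = 3.338).
Fraction of consumed A going to D: r_D/(r_D+r_U) = 0.1108.
C_D = 0.1108·C_{A0}·X = 0.1108×6.84×0.512 = 0.388 mol·L⁻¹.

0.388 mol·L⁻¹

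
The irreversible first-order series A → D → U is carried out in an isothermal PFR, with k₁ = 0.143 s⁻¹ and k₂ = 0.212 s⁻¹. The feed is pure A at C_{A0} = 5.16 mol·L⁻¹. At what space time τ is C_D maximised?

For first-order series the maximum of C_D occurs at τ_opt = ln(k₂/k₁)/(k₂−k₁).
= ln(0.212/0.143)/(0.212−0.143) = ln(1.483)/0.06900 = 0.3937/0.06900 = 5.71 s.

5.71 s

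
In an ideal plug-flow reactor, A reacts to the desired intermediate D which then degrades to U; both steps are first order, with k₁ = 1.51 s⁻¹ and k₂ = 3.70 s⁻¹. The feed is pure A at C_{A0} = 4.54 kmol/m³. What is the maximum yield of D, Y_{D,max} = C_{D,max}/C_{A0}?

For a first-order series the maximum intermediate yield is C_{D,max}/C_{A0} = (k₁/k₂)^[k₂/(k₂−k₁)].
= (1.51/3.70)^(3.70/(3.70−1.51)) = (0.4081)^(1.689) = 0.2200.

0.220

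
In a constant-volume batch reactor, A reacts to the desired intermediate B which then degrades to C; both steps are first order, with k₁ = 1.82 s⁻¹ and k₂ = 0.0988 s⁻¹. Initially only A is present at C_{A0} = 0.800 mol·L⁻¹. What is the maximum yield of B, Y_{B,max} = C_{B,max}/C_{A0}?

0.846

At the optimum, C_{B,max}/C_{A0} = (k₁/k₂)^[k₂/(k₂−k₁)].
= (1.82/0.0988)^(0.0988/(0.0988−1.82)) = (18.42)^(-0.05740) = 0.8460.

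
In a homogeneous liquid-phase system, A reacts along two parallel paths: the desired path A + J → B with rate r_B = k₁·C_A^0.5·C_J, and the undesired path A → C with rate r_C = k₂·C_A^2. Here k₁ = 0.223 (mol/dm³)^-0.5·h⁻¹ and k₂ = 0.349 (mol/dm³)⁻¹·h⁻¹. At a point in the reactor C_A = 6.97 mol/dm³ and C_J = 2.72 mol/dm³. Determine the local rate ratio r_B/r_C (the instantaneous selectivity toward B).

S_{B/C} = r_B/r_C = (k₁·C_A^0.5·C_J)/(k₂·C_A^2) = (k₁/k₂)·C_A^-1.5·C_J.
= (0.223×6.970^0.5×2.720) / (0.349×6.970^2) = 1.601/16.95 = 0.0944.
The undesired path is higher order in A, so low C_A (CSTR or dilute feed) favours B.

0.0944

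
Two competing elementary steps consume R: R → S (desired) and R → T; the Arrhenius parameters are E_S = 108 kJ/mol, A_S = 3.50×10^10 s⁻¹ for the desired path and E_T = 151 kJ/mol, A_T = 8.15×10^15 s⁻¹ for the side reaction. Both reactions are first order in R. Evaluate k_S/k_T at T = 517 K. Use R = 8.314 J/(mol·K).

0.0950

k_S/k_T = (A_S/A_T)·exp[−(E_S−E_T)/(RT)] = (A_S/A_T)·exp[(E_T−E_S)/(RT)].
(E_T−E_S)/(RT) = (151−108)×10³/(8.314×517) = 43000/4298 = 10.00.
k_S/k_T = (3.50×10^10/8.15×10^15)·exp(10.00) = 4.294×10^-6 × 22112 = 0.0950.
Since E_S < E_T, lowering the temperature improves selectivity toward S.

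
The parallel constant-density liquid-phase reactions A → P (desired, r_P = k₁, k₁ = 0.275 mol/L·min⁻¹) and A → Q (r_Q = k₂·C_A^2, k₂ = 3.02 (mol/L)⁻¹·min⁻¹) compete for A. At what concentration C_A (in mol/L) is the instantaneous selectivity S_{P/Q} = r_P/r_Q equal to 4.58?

S_{P/Q} = (k₁/k₂)·C_A^-2 ⇒ C_A = (S·k₂/k₁)^(-0.5).
= (4.58×3.02/0.275)^(-0.5) = (50.30)^(-0.5) = 0.141 mol/L.

0.141 mol/L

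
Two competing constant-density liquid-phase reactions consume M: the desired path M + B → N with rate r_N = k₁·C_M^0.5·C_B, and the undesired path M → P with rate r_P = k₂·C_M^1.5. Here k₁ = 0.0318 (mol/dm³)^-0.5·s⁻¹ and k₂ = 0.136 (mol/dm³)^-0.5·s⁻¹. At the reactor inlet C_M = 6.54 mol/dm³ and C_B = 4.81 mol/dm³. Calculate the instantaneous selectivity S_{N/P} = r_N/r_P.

0.172

S_{N/P} = r_N/r_P = (k₁·C_M^0.5·C_B)/(k₂·C_M^1.5) = (k₁/k₂)·C_M⁻¹·C_B.
= (0.0318×6.540^0.5×4.810) / (0.136×6.540^1.5) = 0.3912/2.275 = 0.172.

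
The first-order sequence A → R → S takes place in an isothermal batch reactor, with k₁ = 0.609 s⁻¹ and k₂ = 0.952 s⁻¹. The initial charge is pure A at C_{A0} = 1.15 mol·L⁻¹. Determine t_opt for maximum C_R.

1.30 s

Setting dC_R/dt = 0 gives t_opt = ln(k₂/k₁)/(k₂−k₁).
= ln(0.952/0.609)/(0.952−0.609) = ln(1.563)/0.3430 = 0.4467/0.3430 = 1.30 s.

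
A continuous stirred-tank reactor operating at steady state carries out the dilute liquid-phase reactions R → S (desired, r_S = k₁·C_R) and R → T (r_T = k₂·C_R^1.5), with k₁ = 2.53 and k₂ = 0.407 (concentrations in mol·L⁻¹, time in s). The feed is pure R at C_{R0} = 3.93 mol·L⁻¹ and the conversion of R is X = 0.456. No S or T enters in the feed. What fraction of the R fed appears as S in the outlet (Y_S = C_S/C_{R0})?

0.369

Exit C_R = C_{R0}(1−X) = 3.93×0.544 = 2.138 mol·L⁻¹.
In a CSTR the entire volume is at exit conditions, so r_S = 2.53×2.138 = 5.409 and r_T = 0.407×2.138^1.5 = 1.272.
Fraction of consumed R going to S: r_S/(r_S+r_T) = 0.8096.
C_S = 0.8096·C_{R0}·X = 0.8096×3.93×0.456 = 1.45 mol·L⁻¹; Y_S = C_S/C_{R0} = 0.369.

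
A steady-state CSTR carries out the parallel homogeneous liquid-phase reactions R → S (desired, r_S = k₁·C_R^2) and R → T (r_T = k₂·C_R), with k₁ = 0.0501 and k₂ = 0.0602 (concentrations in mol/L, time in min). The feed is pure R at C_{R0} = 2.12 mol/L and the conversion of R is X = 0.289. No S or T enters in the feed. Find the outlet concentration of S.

0.341 mol/L

Exit C_R = C_{R0}(1−X) = 2.12×0.711 = 1.507 mol/L.
In a CSTR the entire volume is at exit conditions, so r_S = 0.0501×1.507^2 = 0.1138 and r_T = 0.0602×1.507 = 0.09074.
Fraction of consumed R going to S: r_S/(r_S+r_T) = 0.5564.
C_S = 0.5564·C_{R0}·X = 0.5564×2.12×0.289 = 0.341 mol/L.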